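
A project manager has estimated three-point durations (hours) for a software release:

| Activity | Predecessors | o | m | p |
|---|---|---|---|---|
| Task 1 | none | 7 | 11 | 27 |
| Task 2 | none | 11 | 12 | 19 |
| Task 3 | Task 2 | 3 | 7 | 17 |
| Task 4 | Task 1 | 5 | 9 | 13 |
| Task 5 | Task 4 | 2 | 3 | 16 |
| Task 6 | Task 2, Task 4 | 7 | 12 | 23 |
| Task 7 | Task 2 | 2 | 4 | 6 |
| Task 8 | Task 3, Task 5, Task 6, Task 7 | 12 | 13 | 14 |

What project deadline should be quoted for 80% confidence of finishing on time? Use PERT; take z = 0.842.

51.8 hours

te_Task 1 = (7 + 4·11 + 27)/6 = 78/6 = 13; σ²_Task 1 = ((27−7)/6)² = 11.111
te_Task 2 = (11 + 4·12 + 19)/6 = 78/6 = 13; σ²_Task 2 = ((19−11)/6)² = 1.778
te_Task 3 = (3 + 4·7 + 17)/6 = 48/6 = 8; σ²_Task 3 = ((17−3)/6)² = 5.444
te_Task 4 = (5 + 4·9 + 13)/6 = 54/6 = 9; σ²_Task 4 = ((13−5)/6)² = 1.778
te_Task 5 = (2 + 4·3 + 16)/6 = 30/6 = 5; σ²_Task 5 = ((16−2)/6)² = 5.444
te_Task 6 = (7 + 4·12 + 23)/6 = 78/6 = 13; σ²_Task 6 = ((23−7)/6)² = 7.111
te_Task 7 = (2 + 4·4 + 6)/6 = 24/6 = 4; σ²_Task 7 = ((6−2)/6)² = 0.444
te_Task 8 = (12 + 4·13 + 14)/6 = 78/6 = 13; σ²_Task 8 = ((14−12)/6)² = 0.111

Forward pass:
ES_Task 1 = 0; EF_Task 1 = 13
ES_Task 2 = 0; EF_Task 2 = 13
ES_Task 3 = 13; EF_Task 3 = 13+8 = 21
ES_Task 4 = 13; EF_Task 4 = 13+9 = 22
ES_Task 5 = 22; EF_Task 5 = 22+5 = 27
ES_Task 6 = max(EF_Task 2=13, EF_Task 4=22) = 22; EF_Task 6 = 22+13 = 35
ES_Task 7 = 13; EF_Task 7 = 13+4 = 17
ES_Task 8 = max(EF_Task 3=21, EF_Task 5=27, EF_Task 6=35, EF_Task 7=17) = 35; EF_Task 8 = 35+13 = 48
Expected project duration μ = 48 hours. Critical path: Task 1 → Task 4 → Task 6 → Task 8.

Variance along critical path = 11.111 + 1.778 + 7.111 + 0.111 = 20.111; σ = 4.485 hours.
D = μ + z·σ = 48 + 0.842·4.485 = 51.8 hours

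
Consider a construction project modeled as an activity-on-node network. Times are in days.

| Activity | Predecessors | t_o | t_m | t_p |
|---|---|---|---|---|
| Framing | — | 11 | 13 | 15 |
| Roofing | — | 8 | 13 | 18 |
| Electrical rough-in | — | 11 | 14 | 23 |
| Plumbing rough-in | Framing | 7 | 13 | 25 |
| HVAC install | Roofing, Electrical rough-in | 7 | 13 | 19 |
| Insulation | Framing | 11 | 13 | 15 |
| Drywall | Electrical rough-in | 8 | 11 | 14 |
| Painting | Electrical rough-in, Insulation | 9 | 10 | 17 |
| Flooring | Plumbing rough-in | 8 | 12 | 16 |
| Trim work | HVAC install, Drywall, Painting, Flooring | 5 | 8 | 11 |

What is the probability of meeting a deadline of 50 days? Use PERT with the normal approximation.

0.805

te_Framing = (11 + 4·13 + 15)/6 = 78/6 = 13; σ²_Framing = ((15−11)/6)² = 0.444
te_Roofing = (8 + 4·13 + 18)/6 = 78/6 = 13; σ²_Roofing = ((18−8)/6)² = 2.778
te_Electrical rough-in = (11 + 4·14 + 23)/6 = 90/6 = 15; σ²_Electrical rough-in = ((23−11)/6)² = 4.000
te_Plumbing rough-in = (7 + 4·13 + 25)/6 = 84/6 = 14; σ²_Plumbing rough-in = ((25−7)/6)² = 9.000
te_HVAC install = (7 + 4·13 + 19)/6 = 78/6 = 13; σ²_HVAC install = ((19−7)/6)² = 4.000
te_Insulation = (11 + 4·13 + 15)/6 = 78/6 = 13; σ²_Insulation = ((15−11)/6)² = 0.444
te_Drywall = (8 + 4·11 + 14)/6 = 66/6 = 11; σ²_Drywall = ((14−8)/6)² = 1.000
te_Painting = (9 + 4·10 + 17)/6 = 66/6 = 11; σ²_Painting = ((17−9)/6)² = 1.778
te_Flooring = (8 + 4·12 + 16)/6 = 72/6 = 12; σ²_Flooring = ((16−8)/6)² = 1.778
te_Trim work = (5 + 4·8 + 11)/6 = 48/6 = 8; σ²_Trim work = ((11−5)/6)² = 1.000

Forward pass:
ES_Framing = 0; EF_Framing = 13
ES_Roofing = 0; EF_Roofing = 13
ES_Electrical rough-in = 0; EF_Electrical rough-in = 15
ES_Plumbing rough-in = 13; EF_Plumbing rough-in = 13+14 = 27
ES_HVAC install = max(EF_Roofing=13, EF_Electrical rough-in=15) = 15; EF_HVAC install = 15+13 = 28
ES_Insulation = 13; EF_Insulation = 13+13 = 26
ES_Drywall = 15; EF_Drywall = 15+11 = 26
ES_Painting = max(EF_Electrical rough-in=15, EF_Insulation=26) = 26; EF_Painting = 26+11 = 37
ES_Flooring = 27; EF_Flooring = 27+12 = 39
ES_Trim work = max(EF_HVAC install=28, EF_Drywall=26, EF_Painting=37, EF_Flooring=39) = 39; EF_Trim work = 39+8 = 47
Expected project duration μ = 47 days. Critical path: Framing → Plumbing rough-in → Flooring → Trim work.

Variance along critical path = 0.444 + 9.000 + 1.778 + 1.000 = 12.222; σ = √12.222 = 3.496 days.
Z = (50 − 47) / 3.496 = 0.858
P(T ≤ 50) = Φ(0.858) ≈ 0.805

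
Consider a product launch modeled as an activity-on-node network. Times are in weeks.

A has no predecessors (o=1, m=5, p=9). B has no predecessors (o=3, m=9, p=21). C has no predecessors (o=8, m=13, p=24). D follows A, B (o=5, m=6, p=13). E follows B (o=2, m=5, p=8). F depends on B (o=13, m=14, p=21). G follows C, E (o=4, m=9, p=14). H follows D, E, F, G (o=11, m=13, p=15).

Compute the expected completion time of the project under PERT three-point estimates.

38 weeks

te_A = (1 + 4·5 + 9)/6 = 30/6 = 5
te_B = (3 + 4·9 + 21)/6 = 60/6 = 10
te_C = (8 + 4·13 + 24)/6 = 84/6 = 14
te_D = (5 + 4·6 + 13)/6 = 42/6 = 7
te_E = (2 + 4·5 + 8)/6 = 30/6 = 5
te_F = (13 + 4·14 + 21)/6 = 90/6 = 15
te_G = (4 + 4·9 + 14)/6 = 54/6 = 9
te_H = (11 + 4·13 + 15)/6 = 78/6 = 13

Forward pass:
ES_A = 0; EF_A = 5
ES_B = 0; EF_B = 10
ES_C = 0; EF_C = 14
ES_D = max(EF_A=5, EF_B=10) = 10; EF_D = 10+7 = 17
ES_E = 10; EF_E = 10+5 = 15
ES_F = 10; EF_F = 10+15 = 25
ES_G = max(EF_C=14, EF_E=15) = 15; EF_G = 15+9 = 24
ES_H = max(EF_D=17, EF_E=15, EF_F=25, EF_G=24) = 25; EF_H = 25+13 = 38
Expected project duration μ = 38 weeks. Critical path: B → F → H.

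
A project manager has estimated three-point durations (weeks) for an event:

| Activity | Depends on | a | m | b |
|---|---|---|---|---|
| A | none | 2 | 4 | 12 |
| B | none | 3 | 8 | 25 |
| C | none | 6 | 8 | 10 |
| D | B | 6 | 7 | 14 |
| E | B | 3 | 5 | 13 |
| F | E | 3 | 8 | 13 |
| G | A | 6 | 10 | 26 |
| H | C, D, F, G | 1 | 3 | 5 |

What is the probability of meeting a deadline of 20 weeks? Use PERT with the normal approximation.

te_A = (2 + 4·4 + 12)/6 = 30/6 = 5; σ²_A = ((12−2)/6)² = 2.778
te_B = (3 + 4·8 + 25)/6 = 60/6 = 10; σ²_B = ((25−3)/6)² = 13.444
te_C = (6 + 4·8 + 10)/6 = 48/6 = 8; σ²_C = ((10−6)/6)² = 0.444
te_D = (6 + 4·7 + 14)/6 = 48/6 = 8; σ²_D = ((14−6)/6)² = 1.778
te_E = (3 + 4·5 + 13)/6 = 36/6 = 6; σ²_E = ((13−3)/6)² = 2.778
te_F = (3 + 4·8 + 13)/6 = 48/6 = 8; σ²_F = ((13−3)/6)² = 2.778
te_G = (6 + 4·10 + 26)/6 = 72/6 = 12; σ²_G = ((26−6)/6)² = 11.111
te_H = (1 + 4·3 + 5)/6 = 18/6 = 3; σ²_H = ((5−1)/6)² = 0.444

Forward pass:
ES_A = 0; EF_A = 5
ES_B = 0; EF_B = 10
ES_C = 0; EF_C = 8
ES_D = 10; EF_D = 10+8 = 18
ES_E = 10; EF_E = 10+6 = 16
ES_F = 16; EF_F = 16+8 = 24
ES_G = 5; EF_G = 5+12 = 17
ES_H = max(EF_C=8, EF_D=18, EF_F=24, EF_G=17) = 24; EF_H = 24+3 = 27
Expected project duration μ = 27 weeks. Critical path: B → E → F → H.

Variance along critical path = 13.444 + 2.778 + 2.778 + 0.444 = 19.444; σ = √19.444 = 4.410 weeks.
Z = (20 − 27) / 4.410 = -1.587
P(T ≤ 20) = Φ(-1.587) ≈ 0.056

0.056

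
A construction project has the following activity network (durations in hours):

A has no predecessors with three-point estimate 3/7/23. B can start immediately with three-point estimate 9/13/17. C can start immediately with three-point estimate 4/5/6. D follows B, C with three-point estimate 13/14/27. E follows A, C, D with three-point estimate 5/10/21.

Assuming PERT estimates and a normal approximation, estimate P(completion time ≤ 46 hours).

te_A = (3 + 4·7 + 23)/6 = 54/6 = 9; σ²_A = ((23−3)/6)² = 11.111
te_B = (9 + 4·13 + 17)/6 = 78/6 = 13; σ²_B = ((17−9)/6)² = 1.778
te_C = (4 + 4·5 + 6)/6 = 30/6 = 5; σ²_C = ((6−4)/6)² = 0.111
te_D = (13 + 4·14 + 27)/6 = 96/6 = 16; σ²_D = ((27−13)/6)² = 5.444
te_E = (5 + 4·10 + 21)/6 = 66/6 = 11; σ²_E = ((21−5)/6)² = 7.111

Forward pass:
ES_A = 0; EF_A = 9
ES_B = 0; EF_B = 13
ES_C = 0; EF_C = 5
ES_D = max(EF_B=13, EF_C=5) = 13; EF_D = 13+16 = 29
ES_E = max(EF_A=9, EF_C=5, EF_D=29) = 29; EF_E = 29+11 = 40
Expected project duration μ = 40 hours. Critical path: B → D → E.

Variance along critical path = 1.778 + 5.444 + 7.111 = 14.333; σ = √14.333 = 3.786 hours.
Z = (46 − 40) / 3.786 = 1.585
P(T ≤ 46) = Φ(1.585) ≈ 0.943

0.943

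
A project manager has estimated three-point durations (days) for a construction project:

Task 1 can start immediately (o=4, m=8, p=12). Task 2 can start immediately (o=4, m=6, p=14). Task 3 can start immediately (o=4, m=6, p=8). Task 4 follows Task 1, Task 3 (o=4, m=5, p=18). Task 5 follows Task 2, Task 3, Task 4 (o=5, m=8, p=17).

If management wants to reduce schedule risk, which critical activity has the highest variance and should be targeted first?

te_Task 1 = (4 + 4·8 + 12)/6 = 48/6 = 8; σ²_Task 1 = ((12−4)/6)² = 1.778
te_Task 2 = (4 + 4·6 + 14)/6 = 42/6 = 7; σ²_Task 2 = ((14−4)/6)² = 2.778
te_Task 3 = (4 + 4·6 + 8)/6 = 36/6 = 6; σ²_Task 3 = ((8−4)/6)² = 0.444
te_Task 4 = (4 + 4·5 + 18)/6 = 42/6 = 7; σ²_Task 4 = ((18−4)/6)² = 5.444
te_Task 5 = (5 + 4·8 + 17)/6 = 54/6 = 9; σ²_Task 5 = ((17−5)/6)² = 4.000

Forward pass:
ES_Task 1 = 0; EF_Task 1 = 8
ES_Task 2 = 0; EF_Task 2 = 7
ES_Task 3 = 0; EF_Task 3 = 6
ES_Task 4 = max(EF_Task 1=8, EF_Task 3=6) = 8; EF_Task 4 = 8+7 = 15
ES_Task 5 = max(EF_Task 2=7, EF_Task 3=6, EF_Task 4=15) = 15; EF_Task 5 = 15+9 = 24
Expected project duration μ = 24 days. Critical path: Task 1 → Task 4 → Task 5.

Variances on critical path: σ²_Task 1=1.778, σ²_Task 4=5.444, σ²_Task 5=4.000.
Largest is σ²_Task 4 = 5.444.

Task 4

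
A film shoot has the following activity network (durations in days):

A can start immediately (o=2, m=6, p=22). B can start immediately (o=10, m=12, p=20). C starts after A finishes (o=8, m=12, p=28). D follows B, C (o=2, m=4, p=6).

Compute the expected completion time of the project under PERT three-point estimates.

te_A = (2 + 4·6 + 22)/6 = 48/6 = 8
te_B = (10 + 4·12 + 20)/6 = 78/6 = 13
te_C = (8 + 4·12 + 28)/6 = 84/6 = 14
te_D = (2 + 4·4 + 6)/6 = 24/6 = 4

Forward pass:
ES_A = 0; EF_A = 8
ES_B = 0; EF_B = 13
ES_C = 8; EF_C = 8+14 = 22
ES_D = max(EF_B=13, EF_C=22) = 22; EF_D = 22+4 = 26
Expected project duration μ = 26 days. Critical path: A → C → D.

26 days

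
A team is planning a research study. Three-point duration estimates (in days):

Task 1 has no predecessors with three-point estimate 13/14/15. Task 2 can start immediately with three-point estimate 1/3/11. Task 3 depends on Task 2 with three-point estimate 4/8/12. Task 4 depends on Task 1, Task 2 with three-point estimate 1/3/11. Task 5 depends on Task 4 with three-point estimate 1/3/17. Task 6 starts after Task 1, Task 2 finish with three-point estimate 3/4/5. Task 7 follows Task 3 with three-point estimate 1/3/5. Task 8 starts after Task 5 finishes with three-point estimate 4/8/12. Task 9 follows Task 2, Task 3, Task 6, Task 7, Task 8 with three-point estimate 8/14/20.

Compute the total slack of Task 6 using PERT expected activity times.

13 days

te_Task 1 = (13 + 4·14 + 15)/6 = 84/6 = 14
te_Task 2 = (1 + 4·3 + 11)/6 = 24/6 = 4
te_Task 3 = (4 + 4·8 + 12)/6 = 48/6 = 8
te_Task 4 = (1 + 4·3 + 11)/6 = 24/6 = 4
te_Task 5 = (1 + 4·3 + 17)/6 = 30/6 = 5
te_Task 6 = (3 + 4·4 + 5)/6 = 24/6 = 4
te_Task 7 = (1 + 4·3 + 5)/6 = 18/6 = 3
te_Task 8 = (4 + 4·8 + 12)/6 = 48/6 = 8
te_Task 9 = (8 + 4·14 + 20)/6 = 84/6 = 14

Forward pass:
ES_Task 1 = 0; EF_Task 1 = 14
ES_Task 2 = 0; EF_Task 2 = 4
ES_Task 3 = 4; EF_Task 3 = 4+8 = 12
ES_Task 4 = max(EF_Task 1=14, EF_Task 2=4) = 14; EF_Task 4 = 14+4 = 18
ES_Task 5 = 18; EF_Task 5 = 18+5 = 23
ES_Task 6 = max(EF_Task 1=14, EF_Task 2=4) = 14; EF_Task 6 = 14+4 = 18
ES_Task 7 = 12; EF_Task 7 = 12+3 = 15
ES_Task 8 = 23; EF_Task 8 = 23+8 = 31
ES_Task 9 = max(EF_Task 2=4, EF_Task 3=12, EF_Task 6=18, EF_Task 7=15, EF_Task 8=31) = 31; EF_Task 9 = 31+14 = 45
Expected project duration μ = 45 days. Critical path: Task 1 → Task 4 → Task 5 → Task 8 → Task 9.

Backward pass:
LF_Task 9 = 45; LS_Task 9 = 45−14 = 31
LF_Task 8 = LS_Task 9 = 31; LS_Task 8 = 31−8 = 23
LF_Task 7 = LS_Task 9 = 31; LS_Task 7 = 31−3 = 28
LF_Task 6 = LS_Task 9 = 31; LS_Task 6 = 31−4 = 27
LF_Task 5 = LS_Task 8 = 23; LS_Task 5 = 23−5 = 18
LF_Task 4 = LS_Task 5 = 18; LS_Task 4 = 18−4 = 14
LF_Task 3 = min(LS_Task 7=28, LS_Task 9=31) = 28; LS_Task 3 = 28−8 = 20
LF_Task 2 = min(LS_Task 3=20, LS_Task 4=14, LS_Task 6=27, LS_Task 9=31) = 14; LS_Task 2 = 14−4 = 10
LF_Task 1 = min(LS_Task 4=14, LS_Task 6=27) = 14; LS_Task 1 = 14−14 = 0
Slack_Task 6 = LS_Task 6 − ES_Task 6 = 27 − 14 = 13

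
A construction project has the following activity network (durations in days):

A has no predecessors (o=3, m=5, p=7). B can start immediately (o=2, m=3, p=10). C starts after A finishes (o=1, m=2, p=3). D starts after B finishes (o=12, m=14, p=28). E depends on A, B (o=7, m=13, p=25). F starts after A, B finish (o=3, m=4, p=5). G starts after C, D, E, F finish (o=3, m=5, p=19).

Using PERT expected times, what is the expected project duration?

27 days

te_A = (3 + 4·5 + 7)/6 = 30/6 = 5
te_B = (2 + 4·3 + 10)/6 = 24/6 = 4
te_C = (1 + 4·2 + 3)/6 = 12/6 = 2
te_D = (12 + 4·14 + 28)/6 = 96/6 = 16
te_E = (7 + 4·13 + 25)/6 = 84/6 = 14
te_F = (3 + 4·4 + 5)/6 = 24/6 = 4
te_G = (3 + 4·5 + 19)/6 = 42/6 = 7

Forward pass:
ES_A = 0; EF_A = 5
ES_B = 0; EF_B = 4
ES_C = 5; EF_C = 5+2 = 7
ES_D = 4; EF_D = 4+16 = 20
ES_E = max(EF_A=5, EF_B=4) = 5; EF_E = 5+14 = 19
ES_F = max(EF_A=5, EF_B=4) = 5; EF_F = 5+4 = 9
ES_G = max(EF_C=7, EF_D=20, EF_E=19, EF_F=9) = 20; EF_G = 20+7 = 27
Expected project duration μ = 27 days. Critical path: B → D → G.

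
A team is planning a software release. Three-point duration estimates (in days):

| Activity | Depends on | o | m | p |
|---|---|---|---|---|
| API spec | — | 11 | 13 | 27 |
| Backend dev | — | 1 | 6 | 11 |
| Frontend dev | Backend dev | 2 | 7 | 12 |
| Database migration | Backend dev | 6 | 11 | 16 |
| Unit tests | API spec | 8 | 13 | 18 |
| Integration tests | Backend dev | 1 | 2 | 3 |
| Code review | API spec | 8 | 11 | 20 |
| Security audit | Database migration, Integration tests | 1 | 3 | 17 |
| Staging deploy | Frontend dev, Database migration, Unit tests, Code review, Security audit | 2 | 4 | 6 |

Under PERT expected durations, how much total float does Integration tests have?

15 days

te_API spec = (11 + 4·13 + 27)/6 = 90/6 = 15
te_Backend dev = (1 + 4·6 + 11)/6 = 36/6 = 6
te_Frontend dev = (2 + 4·7 + 12)/6 = 42/6 = 7
te_Database migration = (6 + 4·11 + 16)/6 = 66/6 = 11
te_Unit tests = (8 + 4·13 + 18)/6 = 78/6 = 13
te_Integration tests = (1 + 4·2 + 3)/6 = 12/6 = 2
te_Code review = (8 + 4·11 + 20)/6 = 72/6 = 12
te_Security audit = (1 + 4·3 + 17)/6 = 30/6 = 5
te_Staging deploy = (2 + 4·4 + 6)/6 = 24/6 = 4

Forward pass:
ES_API spec = 0; EF_API spec = 15
ES_Backend dev = 0; EF_Backend dev = 6
ES_Frontend dev = 6; EF_Frontend dev = 6+7 = 13
ES_Database migration = 6; EF_Database migration = 6+11 = 17
ES_Unit tests = 15; EF_Unit tests = 15+13 = 28
ES_Integration tests = 6; EF_Integration tests = 6+2 = 8
ES_Code review = 15; EF_Code review = 15+12 = 27
ES_Security audit = max(EF_Database migration=17, EF_Integration tests=8) = 17; EF_Security audit = 17+5 = 22
ES_Staging deploy = max(EF_Frontend dev=13, EF_Database migration=17, EF_Unit tests=28, EF_Code review=27, EF_Security audit=22) = 28; EF_Staging deploy = 28+4 = 32
Expected project duration μ = 32 days. Critical path: API spec → Unit tests → Staging deploy.

Backward pass:
LF_Staging deploy = 32; LS_Staging deploy = 32−4 = 28
LF_Security audit = LS_Staging deploy = 28; LS_Security audit = 28−5 = 23
LF_Code review = LS_Staging deploy = 28; LS_Code review = 28−12 = 16
LF_Integration tests = LS_Security audit = 23; LS_Integration tests = 23−2 = 21
LF_Unit tests = LS_Staging deploy = 28; LS_Unit tests = 28−13 = 15
LF_Database migration = min(LS_Security audit=23, LS_Staging deploy=28) = 23; LS_Database migration = 23−11 = 12
LF_Frontend dev = LS_Staging deploy = 28; LS_Frontend dev = 28−7 = 21
LF_Backend dev = min(LS_Frontend dev=21, LS_Database migration=12, LS_Integration tests=21) = 12; LS_Backend dev = 12−6 = 6
LF_API spec = min(LS_Unit tests=15, LS_Code review=16) = 15; LS_API spec = 15−15 = 0
Slack_Integration tests = LS_Integration tests − ES_Integration tests = 21 − 6 = 15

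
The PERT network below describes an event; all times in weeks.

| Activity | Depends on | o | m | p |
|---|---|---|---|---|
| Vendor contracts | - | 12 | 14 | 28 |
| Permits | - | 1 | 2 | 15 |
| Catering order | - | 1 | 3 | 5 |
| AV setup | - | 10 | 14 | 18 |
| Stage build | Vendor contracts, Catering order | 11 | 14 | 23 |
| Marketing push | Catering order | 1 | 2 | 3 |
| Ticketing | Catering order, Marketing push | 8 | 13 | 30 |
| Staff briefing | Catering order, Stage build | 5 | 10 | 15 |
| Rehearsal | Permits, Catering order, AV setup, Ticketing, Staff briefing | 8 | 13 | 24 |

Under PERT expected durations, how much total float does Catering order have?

te_Vendor contracts = (12 + 4·14 + 28)/6 = 96/6 = 16
te_Permits = (1 + 4·2 + 15)/6 = 24/6 = 4
te_Catering order = (1 + 4·3 + 5)/6 = 18/6 = 3
te_AV setup = (10 + 4·14 + 18)/6 = 84/6 = 14
te_Stage build = (11 + 4·14 + 23)/6 = 90/6 = 15
te_Marketing push = (1 + 4·2 + 3)/6 = 12/6 = 2
te_Ticketing = (8 + 4·13 + 30)/6 = 90/6 = 15
te_Staff briefing = (5 + 4·10 + 15)/6 = 60/6 = 10
te_Rehearsal = (8 + 4·13 + 24)/6 = 84/6 = 14

Forward pass:
ES_Vendor contracts = 0; EF_Vendor contracts = 16
ES_Permits = 0; EF_Permits = 4
ES_Catering order = 0; EF_Catering order = 3
ES_AV setup = 0; EF_AV setup = 14
ES_Stage build = max(EF_Vendor contracts=16, EF_Catering order=3) = 16; EF_Stage build = 16+15 = 31
ES_Marketing push = 3; EF_Marketing push = 3+2 = 5
ES_Ticketing = max(EF_Catering order=3, EF_Marketing push=5) = 5; EF_Ticketing = 5+15 = 20
ES_Staff briefing = max(EF_Catering order=3, EF_Stage build=31) = 31; EF_Staff briefing = 31+10 = 41
ES_Rehearsal = max(EF_Permits=4, EF_Catering order=3, EF_AV setup=14, EF_Ticketing=20, EF_Staff briefing=41) = 41; EF_Rehearsal = 41+14 = 55
Expected project duration μ = 55 weeks. Critical path: Vendor contracts → Stage build → Staff briefing → Rehearsal.

Backward pass:
LF_Rehearsal = 55; LS_Rehearsal = 55−14 = 41
LF_Staff briefing = LS_Rehearsal = 41; LS_Staff briefing = 41−10 = 31
LF_Ticketing = LS_Rehearsal = 41; LS_Ticketing = 41−15 = 26
LF_Marketing push = LS_Ticketing = 26; LS_Marketing push = 26−2 = 24
LF_Stage build = LS_Staff briefing = 31; LS_Stage build = 31−15 = 16
LF_AV setup = LS_Rehearsal = 41; LS_AV setup = 41−14 = 27
LF_Catering order = min(LS_Stage build=16, LS_Marketing push=24, LS_Ticketing=26, LS_Staff briefing=31, LS_Rehearsal=41) = 16; LS_Catering order = 16−3 = 13
LF_Permits = LS_Rehearsal = 41; LS_Permits = 41−4 = 37
LF_Vendor contracts = LS_Stage build = 16; LS_Vendor contracts = 16−16 = 0
Slack_Catering order = LS_Catering order − ES_Catering order = 13 − 0 = 13

13 weeks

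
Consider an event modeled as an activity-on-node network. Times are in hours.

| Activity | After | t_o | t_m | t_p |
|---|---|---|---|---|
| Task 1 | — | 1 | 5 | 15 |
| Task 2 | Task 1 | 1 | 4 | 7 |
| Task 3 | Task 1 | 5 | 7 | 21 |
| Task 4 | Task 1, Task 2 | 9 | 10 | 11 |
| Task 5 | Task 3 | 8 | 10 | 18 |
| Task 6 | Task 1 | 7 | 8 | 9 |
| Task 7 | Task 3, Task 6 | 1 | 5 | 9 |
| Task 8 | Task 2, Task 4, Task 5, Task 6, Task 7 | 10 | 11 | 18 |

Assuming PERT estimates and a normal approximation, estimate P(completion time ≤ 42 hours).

te_Task 1 = (1 + 4·5 + 15)/6 = 36/6 = 6; σ²_Task 1 = ((15−1)/6)² = 5.444
te_Task 2 = (1 + 4·4 + 7)/6 = 24/6 = 4; σ²_Task 2 = ((7−1)/6)² = 1.000
te_Task 3 = (5 + 4·7 + 21)/6 = 54/6 = 9; σ²_Task 3 = ((21−5)/6)² = 7.111
te_Task 4 = (9 + 4·10 + 11)/6 = 60/6 = 10; σ²_Task 4 = ((11−9)/6)² = 0.111
te_Task 5 = (8 + 4·10 + 18)/6 = 66/6 = 11; σ²_Task 5 = ((18−8)/6)² = 2.778
te_Task 6 = (7 + 4·8 + 9)/6 = 48/6 = 8; σ²_Task 6 = ((9−7)/6)² = 0.111
te_Task 7 = (1 + 4·5 + 9)/6 = 30/6 = 5; σ²_Task 7 = ((9−1)/6)² = 1.778
te_Task 8 = (10 + 4·11 + 18)/6 = 72/6 = 12; σ²_Task 8 = ((18−10)/6)² = 1.778

Forward pass:
ES_Task 1 = 0; EF_Task 1 = 6
ES_Task 2 = 6; EF_Task 2 = 6+4 = 10
ES_Task 3 = 6; EF_Task 3 = 6+9 = 15
ES_Task 4 = max(EF_Task 1=6, EF_Task 2=10) = 10; EF_Task 4 = 10+10 = 20
ES_Task 5 = 15; EF_Task 5 = 15+11 = 26
ES_Task 6 = 6; EF_Task 6 = 6+8 = 14
ES_Task 7 = max(EF_Task 3=15, EF_Task 6=14) = 15; EF_Task 7 = 15+5 = 20
ES_Task 8 = max(EF_Task 2=10, EF_Task 4=20, EF_Task 5=26, EF_Task 6=14, EF_Task 7=20) = 26; EF_Task 8 = 26+12 = 38
Expected project duration μ = 38 hours. Critical path: Task 1 → Task 3 → Task 5 → Task 8.

Variance along critical path = 5.444 + 7.111 + 2.778 + 1.778 = 17.111; σ = √17.111 = 4.137 hours.
Z = (42 − 38) / 4.137 = 0.967
P(T ≤ 42) = Φ(0.967) ≈ 0.833

0.833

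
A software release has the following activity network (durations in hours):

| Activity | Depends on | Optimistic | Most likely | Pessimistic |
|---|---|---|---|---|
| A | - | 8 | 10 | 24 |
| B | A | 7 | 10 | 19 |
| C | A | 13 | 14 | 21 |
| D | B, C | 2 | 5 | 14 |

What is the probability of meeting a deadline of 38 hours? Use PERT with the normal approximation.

0.918

te_A = (8 + 4·10 + 24)/6 = 72/6 = 12; σ²_A = ((24−8)/6)² = 7.111
te_B = (7 + 4·10 + 19)/6 = 66/6 = 11; σ²_B = ((19−7)/6)² = 4.000
te_C = (13 + 4·14 + 21)/6 = 90/6 = 15; σ²_C = ((21−13)/6)² = 1.778
te_D = (2 + 4·5 + 14)/6 = 36/6 = 6; σ²_D = ((14−2)/6)² = 4.000

Forward pass:
ES_A = 0; EF_A = 12
ES_B = 12; EF_B = 12+11 = 23
ES_C = 12; EF_C = 12+15 = 27
ES_D = max(EF_B=23, EF_C=27) = 27; EF_D = 27+6 = 33
Expected project duration μ = 33 hours. Critical path: A → C → D.

Variance along critical path = 7.111 + 1.778 + 4.000 = 12.889; σ = √12.889 = 3.590 hours.
Z = (38 − 33) / 3.590 = 1.393
P(T ≤ 38) = Φ(1.393) ≈ 0.918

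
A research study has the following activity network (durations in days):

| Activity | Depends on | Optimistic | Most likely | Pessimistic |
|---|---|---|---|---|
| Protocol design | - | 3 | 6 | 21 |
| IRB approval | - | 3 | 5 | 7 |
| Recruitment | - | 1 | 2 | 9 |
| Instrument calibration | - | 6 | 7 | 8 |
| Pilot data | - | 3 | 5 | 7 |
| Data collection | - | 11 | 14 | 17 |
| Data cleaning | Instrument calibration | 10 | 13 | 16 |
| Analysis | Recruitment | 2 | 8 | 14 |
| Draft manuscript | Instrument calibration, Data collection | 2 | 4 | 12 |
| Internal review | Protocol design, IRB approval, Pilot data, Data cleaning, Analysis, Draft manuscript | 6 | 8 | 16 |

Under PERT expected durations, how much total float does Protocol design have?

te_Protocol design = (3 + 4·6 + 21)/6 = 48/6 = 8
te_IRB approval = (3 + 4·5 + 7)/6 = 30/6 = 5
te_Recruitment = (1 + 4·2 + 9)/6 = 18/6 = 3
te_Instrument calibration = (6 + 4·7 + 8)/6 = 42/6 = 7
te_Pilot data = (3 + 4·5 + 7)/6 = 30/6 = 5
te_Data collection = (11 + 4·14 + 17)/6 = 84/6 = 14
te_Data cleaning = (10 + 4·13 + 16)/6 = 78/6 = 13
te_Analysis = (2 + 4·8 + 14)/6 = 48/6 = 8
te_Draft manuscript = (2 + 4·4 + 12)/6 = 30/6 = 5
te_Internal review = (6 + 4·8 + 16)/6 = 54/6 = 9

Forward pass:
ES_Protocol design = 0; EF_Protocol design = 8
ES_IRB approval = 0; EF_IRB approval = 5
ES_Recruitment = 0; EF_Recruitment = 3
ES_Instrument calibration = 0; EF_Instrument calibration = 7
ES_Pilot data = 0; EF_Pilot data = 5
ES_Data collection = 0; EF_Data collection = 14
ES_Data cleaning = 7; EF_Data cleaning = 7+13 = 20
ES_Analysis = 3; EF_Analysis = 3+8 = 11
ES_Draft manuscript = max(EF_Instrument calibration=7, EF_Data collection=14) = 14; EF_Draft manuscript = 14+5 = 19
ES_Internal review = max(EF_Protocol design=8, EF_IRB approval=5, EF_Pilot data=5, EF_Data cleaning=20, EF_Analysis=11, EF_Draft manuscript=19) = 20; EF_Internal review = 20+9 = 29
Expected project duration μ = 29 days. Critical path: Instrument calibration → Data cleaning → Internal review.

Backward pass:
LF_Internal review = 29; LS_Internal review = 29−9 = 20
LF_Draft manuscript = LS_Internal review = 20; LS_Draft manuscript = 20−5 = 15
LF_Analysis = LS_Internal review = 20; LS_Analysis = 20−8 = 12
LF_Data cleaning = LS_Internal review = 20; LS_Data cleaning = 20−13 = 7
LF_Data collection = LS_Draft manuscript = 15; LS_Data collection = 15−14 = 1
LF_Pilot data = LS_Internal review = 20; LS_Pilot data = 20−5 = 15
LF_Instrument calibration = min(LS_Data cleaning=7, LS_Draft manuscript=15) = 7; LS_Instrument calibration = 7−7 = 0
LF_Recruitment = LS_Analysis = 12; LS_Recruitment = 12−3 = 9
LF_IRB approval = LS_Internal review = 20; LS_IRB approval = 20−5 = 15
LF_Protocol design = LS_Internal review = 20; LS_Protocol design = 20−8 = 12
Slack_Protocol design = LS_Protocol design − ES_Protocol design = 12 − 0 = 12

12 days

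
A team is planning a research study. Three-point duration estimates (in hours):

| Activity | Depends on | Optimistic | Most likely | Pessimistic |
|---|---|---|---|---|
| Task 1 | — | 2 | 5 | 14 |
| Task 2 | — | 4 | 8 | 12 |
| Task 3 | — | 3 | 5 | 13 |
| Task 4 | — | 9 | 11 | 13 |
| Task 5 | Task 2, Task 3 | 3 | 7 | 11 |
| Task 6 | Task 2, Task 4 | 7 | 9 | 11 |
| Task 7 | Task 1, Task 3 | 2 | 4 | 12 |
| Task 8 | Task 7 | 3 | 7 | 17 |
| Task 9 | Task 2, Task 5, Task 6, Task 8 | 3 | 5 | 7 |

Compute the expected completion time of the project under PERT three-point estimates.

te_Task 1 = (2 + 4·5 + 14)/6 = 36/6 = 6
te_Task 2 = (4 + 4·8 + 12)/6 = 48/6 = 8
te_Task 3 = (3 + 4·5 + 13)/6 = 36/6 = 6
te_Task 4 = (9 + 4·11 + 13)/6 = 66/6 = 11
te_Task 5 = (3 + 4·7 + 11)/6 = 42/6 = 7
te_Task 6 = (7 + 4·9 + 11)/6 = 54/6 = 9
te_Task 7 = (2 + 4·4 + 12)/6 = 30/6 = 5
te_Task 8 = (3 + 4·7 + 17)/6 = 48/6 = 8
te_Task 9 = (3 + 4·5 + 7)/6 = 30/6 = 5

Forward pass:
ES_Task 1 = 0; EF_Task 1 = 6
ES_Task 2 = 0; EF_Task 2 = 8
ES_Task 3 = 0; EF_Task 3 = 6
ES_Task 4 = 0; EF_Task 4 = 11
ES_Task 5 = max(EF_Task 2=8, EF_Task 3=6) = 8; EF_Task 5 = 8+7 = 15
ES_Task 6 = max(EF_Task 2=8, EF_Task 4=11) = 11; EF_Task 6 = 11+9 = 20
ES_Task 7 = max(EF_Task 1=6, EF_Task 3=6) = 6; EF_Task 7 = 6+5 = 11
ES_Task 8 = 11; EF_Task 8 = 11+8 = 19
ES_Task 9 = max(EF_Task 2=8, EF_Task 5=15, EF_Task 6=20, EF_Task 8=19) = 20; EF_Task 9 = 20+5 = 25
Expected project duration μ = 25 hours. Critical path: Task 4 → Task 6 → Task 9.

25 hours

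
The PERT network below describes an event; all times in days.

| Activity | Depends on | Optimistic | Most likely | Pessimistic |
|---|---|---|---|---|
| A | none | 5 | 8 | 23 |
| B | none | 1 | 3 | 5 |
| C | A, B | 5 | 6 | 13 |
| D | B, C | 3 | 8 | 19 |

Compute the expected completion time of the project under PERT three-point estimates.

26 days

te_A = (5 + 4·8 + 23)/6 = 60/6 = 10
te_B = (1 + 4·3 + 5)/6 = 18/6 = 3
te_C = (5 + 4·6 + 13)/6 = 42/6 = 7
te_D = (3 + 4·8 + 19)/6 = 54/6 = 9

Forward pass:
ES_A = 0; EF_A = 10
ES_B = 0; EF_B = 3
ES_C = max(EF_A=10, EF_B=3) = 10; EF_C = 10+7 = 17
ES_D = max(EF_B=3, EF_C=17) = 17; EF_D = 17+9 = 26
Expected project duration μ = 26 days. Critical path: A → C → D.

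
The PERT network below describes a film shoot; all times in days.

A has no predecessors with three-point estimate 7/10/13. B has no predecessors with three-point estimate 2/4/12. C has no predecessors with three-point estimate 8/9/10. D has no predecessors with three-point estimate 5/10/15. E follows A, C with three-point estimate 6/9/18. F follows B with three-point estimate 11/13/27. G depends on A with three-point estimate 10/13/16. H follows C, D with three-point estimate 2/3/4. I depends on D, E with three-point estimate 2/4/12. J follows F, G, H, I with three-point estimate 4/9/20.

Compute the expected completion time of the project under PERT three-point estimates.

te_A = (7 + 4·10 + 13)/6 = 60/6 = 10
te_B = (2 + 4·4 + 12)/6 = 30/6 = 5
te_C = (8 + 4·9 + 10)/6 = 54/6 = 9
te_D = (5 + 4·10 + 15)/6 = 60/6 = 10
te_E = (6 + 4·9 + 18)/6 = 60/6 = 10
te_F = (11 + 4·13 + 27)/6 = 90/6 = 15
te_G = (10 + 4·13 + 16)/6 = 78/6 = 13
te_H = (2 + 4·3 + 4)/6 = 18/6 = 3
te_I = (2 + 4·4 + 12)/6 = 30/6 = 5
te_J = (4 + 4·9 + 20)/6 = 60/6 = 10

Forward pass:
ES_A = 0; EF_A = 10
ES_B = 0; EF_B = 5
ES_C = 0; EF_C = 9
ES_D = 0; EF_D = 10
ES_E = max(EF_A=10, EF_C=9) = 10; EF_E = 10+10 = 20
ES_F = 5; EF_F = 5+15 = 20
ES_G = 10; EF_G = 10+13 = 23
ES_H = max(EF_C=9, EF_D=10) = 10; EF_H = 10+3 = 13
ES_I = max(EF_D=10, EF_E=20) = 20; EF_I = 20+5 = 25
ES_J = max(EF_F=20, EF_G=23, EF_H=13, EF_I=25) = 25; EF_J = 25+10 = 35
Expected project duration μ = 35 days. Critical path: A → E → I → J.

35 days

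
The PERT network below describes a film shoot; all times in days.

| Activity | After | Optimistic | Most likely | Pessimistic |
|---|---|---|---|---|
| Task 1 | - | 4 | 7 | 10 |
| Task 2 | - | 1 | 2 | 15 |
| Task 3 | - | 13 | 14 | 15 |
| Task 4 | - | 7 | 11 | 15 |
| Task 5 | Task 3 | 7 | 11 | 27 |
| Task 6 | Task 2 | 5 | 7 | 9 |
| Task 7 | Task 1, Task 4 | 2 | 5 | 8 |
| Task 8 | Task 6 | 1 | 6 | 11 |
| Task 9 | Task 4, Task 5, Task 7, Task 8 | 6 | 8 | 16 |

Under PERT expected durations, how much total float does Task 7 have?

te_Task 1 = (4 + 4·7 + 10)/6 = 42/6 = 7
te_Task 2 = (1 + 4·2 + 15)/6 = 24/6 = 4
te_Task 3 = (13 + 4·14 + 15)/6 = 84/6 = 14
te_Task 4 = (7 + 4·11 + 15)/6 = 66/6 = 11
te_Task 5 = (7 + 4·11 + 27)/6 = 78/6 = 13
te_Task 6 = (5 + 4·7 + 9)/6 = 42/6 = 7
te_Task 7 = (2 + 4·5 + 8)/6 = 30/6 = 5
te_Task 8 = (1 + 4·6 + 11)/6 = 36/6 = 6
te_Task 9 = (6 + 4·8 + 16)/6 = 54/6 = 9

Forward pass:
ES_Task 1 = 0; EF_Task 1 = 7
ES_Task 2 = 0; EF_Task 2 = 4
ES_Task 3 = 0; EF_Task 3 = 14
ES_Task 4 = 0; EF_Task 4 = 11
ES_Task 5 = 14; EF_Task 5 = 14+13 = 27
ES_Task 6 = 4; EF_Task 6 = 4+7 = 11
ES_Task 7 = max(EF_Task 1=7, EF_Task 4=11) = 11; EF_Task 7 = 11+5 = 16
ES_Task 8 = 11; EF_Task 8 = 11+6 = 17
ES_Task 9 = max(EF_Task 4=11, EF_Task 5=27, EF_Task 7=16, EF_Task 8=17) = 27; EF_Task 9 = 27+9 = 36
Expected project duration μ = 36 days. Critical path: Task 3 → Task 5 → Task 9.

Backward pass:
LF_Task 9 = 36; LS_Task 9 = 36−9 = 27
LF_Task 8 = LS_Task 9 = 27; LS_Task 8 = 27−6 = 21
LF_Task 7 = LS_Task 9 = 27; LS_Task 7 = 27−5 = 22
LF_Task 6 = LS_Task 8 = 21; LS_Task 6 = 21−7 = 14
LF_Task 5 = LS_Task 9 = 27; LS_Task 5 = 27−13 = 14
LF_Task 4 = min(LS_Task 7=22, LS_Task 9=27) = 22; LS_Task 4 = 22−11 = 11
LF_Task 3 = LS_Task 5 = 14; LS_Task 3 = 14−14 = 0
LF_Task 2 = LS_Task 6 = 14; LS_Task 2 = 14−4 = 10
LF_Task 1 = LS_Task 7 = 22; LS_Task 1 = 22−7 = 15
Slack_Task 7 = LS_Task 7 − ES_Task 7 = 22 − 11 = 11

11 days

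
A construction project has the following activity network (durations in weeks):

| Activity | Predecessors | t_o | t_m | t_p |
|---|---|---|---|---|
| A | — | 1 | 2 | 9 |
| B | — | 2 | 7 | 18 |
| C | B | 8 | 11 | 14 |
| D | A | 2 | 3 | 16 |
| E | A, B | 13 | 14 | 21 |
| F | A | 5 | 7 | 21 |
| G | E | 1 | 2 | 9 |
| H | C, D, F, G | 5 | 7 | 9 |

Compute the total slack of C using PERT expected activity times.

te_A = (1 + 4·2 + 9)/6 = 18/6 = 3
te_B = (2 + 4·7 + 18)/6 = 48/6 = 8
te_C = (8 + 4·11 + 14)/6 = 66/6 = 11
te_D = (2 + 4·3 + 16)/6 = 30/6 = 5
te_E = (13 + 4·14 + 21)/6 = 90/6 = 15
te_F = (5 + 4·7 + 21)/6 = 54/6 = 9
te_G = (1 + 4·2 + 9)/6 = 18/6 = 3
te_H = (5 + 4·7 + 9)/6 = 42/6 = 7

Forward pass:
ES_A = 0; EF_A = 3
ES_B = 0; EF_B = 8
ES_C = 8; EF_C = 8+11 = 19
ES_D = 3; EF_D = 3+5 = 8
ES_E = max(EF_A=3, EF_B=8) = 8; EF_E = 8+15 = 23
ES_F = 3; EF_F = 3+9 = 12
ES_G = 23; EF_G = 23+3 = 26
ES_H = max(EF_C=19, EF_D=8, EF_F=12, EF_G=26) = 26; EF_H = 26+7 = 33
Expected project duration μ = 33 weeks. Critical path: B → E → G → H.

Backward pass:
LF_H = 33; LS_H = 33−7 = 26
LF_G = LS_H = 26; LS_G = 26−3 = 23
LF_F = LS_H = 26; LS_F = 26−9 = 17
LF_E = LS_G = 23; LS_E = 23−15 = 8
LF_D = LS_H = 26; LS_D = 26−5 = 21
LF_C = LS_H = 26; LS_C = 26−11 = 15
LF_B = min(LS_C=15, LS_E=8) = 8; LS_B = 8−8 = 0
LF_A = min(LS_D=21, LS_E=8, LS_F=17) = 8; LS_A = 8−3 = 5
Slack_C = LS_C − ES_C = 15 − 8 = 7

7 weeks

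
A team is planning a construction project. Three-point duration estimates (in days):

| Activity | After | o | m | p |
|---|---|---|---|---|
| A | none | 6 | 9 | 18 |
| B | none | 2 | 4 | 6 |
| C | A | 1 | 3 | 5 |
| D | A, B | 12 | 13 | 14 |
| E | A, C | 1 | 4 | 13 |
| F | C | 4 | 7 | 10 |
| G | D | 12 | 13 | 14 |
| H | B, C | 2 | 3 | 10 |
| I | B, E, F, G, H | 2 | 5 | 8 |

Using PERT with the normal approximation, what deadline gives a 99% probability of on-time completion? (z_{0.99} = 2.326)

46.3 days

te_A = (6 + 4·9 + 18)/6 = 60/6 = 10; σ²_A = ((18−6)/6)² = 4.000
te_B = (2 + 4·4 + 6)/6 = 24/6 = 4; σ²_B = ((6−2)/6)² = 0.444
te_C = (1 + 4·3 + 5)/6 = 18/6 = 3; σ²_C = ((5−1)/6)² = 0.444
te_D = (12 + 4·13 + 14)/6 = 78/6 = 13; σ²_D = ((14−12)/6)² = 0.111
te_E = (1 + 4·4 + 13)/6 = 30/6 = 5; σ²_E = ((13−1)/6)² = 4.000
te_F = (4 + 4·7 + 10)/6 = 42/6 = 7; σ²_F = ((10−4)/6)² = 1.000
te_G = (12 + 4·13 + 14)/6 = 78/6 = 13; σ²_G = ((14−12)/6)² = 0.111
te_H = (2 + 4·3 + 10)/6 = 24/6 = 4; σ²_H = ((10−2)/6)² = 1.778
te_I = (2 + 4·5 + 8)/6 = 30/6 = 5; σ²_I = ((8−2)/6)² = 1.000

Forward pass:
ES_A = 0; EF_A = 10
ES_B = 0; EF_B = 4
ES_C = 10; EF_C = 10+3 = 13
ES_D = max(EF_A=10, EF_B=4) = 10; EF_D = 10+13 = 23
ES_E = max(EF_A=10, EF_C=13) = 13; EF_E = 13+5 = 18
ES_F = 13; EF_F = 13+7 = 20
ES_G = 23; EF_G = 23+13 = 36
ES_H = max(EF_B=4, EF_C=13) = 13; EF_H = 13+4 = 17
ES_I = max(EF_B=4, EF_E=18, EF_F=20, EF_G=36, EF_H=17) = 36; EF_I = 36+5 = 41
Expected project duration μ = 41 days. Critical path: A → D → G → I.

Variance along critical path = 4.000 + 0.111 + 0.111 + 1.000 = 5.222; σ = 2.285 days.
D = μ + z·σ = 41 + 2.326·2.285 = 46.3 days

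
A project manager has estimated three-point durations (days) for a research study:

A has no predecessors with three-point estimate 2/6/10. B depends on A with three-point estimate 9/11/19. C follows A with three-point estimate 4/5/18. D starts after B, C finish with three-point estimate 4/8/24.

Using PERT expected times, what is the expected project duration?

28 days

te_A = (2 + 4·6 + 10)/6 = 36/6 = 6
te_B = (9 + 4·11 + 19)/6 = 72/6 = 12
te_C = (4 + 4·5 + 18)/6 = 42/6 = 7
te_D = (4 + 4·8 + 24)/6 = 60/6 = 10

Forward pass:
ES_A = 0; EF_A = 6
ES_B = 6; EF_B = 6+12 = 18
ES_C = 6; EF_C = 6+7 = 13
ES_D = max(EF_B=18, EF_C=13) = 18; EF_D = 18+10 = 28
Expected project duration μ = 28 days. Critical path: A → B → D.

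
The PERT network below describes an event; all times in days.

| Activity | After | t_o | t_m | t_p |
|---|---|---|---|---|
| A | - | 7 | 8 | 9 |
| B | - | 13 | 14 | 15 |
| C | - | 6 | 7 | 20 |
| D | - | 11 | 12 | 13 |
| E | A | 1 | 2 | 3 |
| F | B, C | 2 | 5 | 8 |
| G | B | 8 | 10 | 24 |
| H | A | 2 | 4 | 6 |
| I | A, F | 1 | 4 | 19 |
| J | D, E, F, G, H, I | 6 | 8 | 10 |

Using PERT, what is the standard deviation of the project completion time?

te_A = (7 + 4·8 + 9)/6 = 48/6 = 8; σ²_A = ((9−7)/6)² = 0.111
te_B = (13 + 4·14 + 15)/6 = 84/6 = 14; σ²_B = ((15−13)/6)² = 0.111
te_C = (6 + 4·7 + 20)/6 = 54/6 = 9; σ²_C = ((20−6)/6)² = 5.444
te_D = (11 + 4·12 + 13)/6 = 72/6 = 12; σ²_D = ((13−11)/6)² = 0.111
te_E = (1 + 4·2 + 3)/6 = 12/6 = 2; σ²_E = ((3−1)/6)² = 0.111
te_F = (2 + 4·5 + 8)/6 = 30/6 = 5; σ²_F = ((8−2)/6)² = 1.000
te_G = (8 + 4·10 + 24)/6 = 72/6 = 12; σ²_G = ((24−8)/6)² = 7.111
te_H = (2 + 4·4 + 6)/6 = 24/6 = 4; σ²_H = ((6−2)/6)² = 0.444
te_I = (1 + 4·4 + 19)/6 = 36/6 = 6; σ²_I = ((19−1)/6)² = 9.000
te_J = (6 + 4·8 + 10)/6 = 48/6 = 8; σ²_J = ((10−6)/6)² = 0.444

Forward pass:
ES_A = 0; EF_A = 8
ES_B = 0; EF_B = 14
ES_C = 0; EF_C = 9
ES_D = 0; EF_D = 12
ES_E = 8; EF_E = 8+2 = 10
ES_F = max(EF_B=14, EF_C=9) = 14; EF_F = 14+5 = 19
ES_G = 14; EF_G = 14+12 = 26
ES_H = 8; EF_H = 8+4 = 12
ES_I = max(EF_A=8, EF_F=19) = 19; EF_I = 19+6 = 25
ES_J = max(EF_D=12, EF_E=10, EF_F=19, EF_G=26, EF_H=12, EF_I=25) = 26; EF_J = 26+8 = 34
Expected project duration μ = 34 days. Critical path: B → G → J.

Variance along critical path = 0.111 + 7.111 + 0.444 = 7.667
σ = √7.667 = 2.769 days

2.77 days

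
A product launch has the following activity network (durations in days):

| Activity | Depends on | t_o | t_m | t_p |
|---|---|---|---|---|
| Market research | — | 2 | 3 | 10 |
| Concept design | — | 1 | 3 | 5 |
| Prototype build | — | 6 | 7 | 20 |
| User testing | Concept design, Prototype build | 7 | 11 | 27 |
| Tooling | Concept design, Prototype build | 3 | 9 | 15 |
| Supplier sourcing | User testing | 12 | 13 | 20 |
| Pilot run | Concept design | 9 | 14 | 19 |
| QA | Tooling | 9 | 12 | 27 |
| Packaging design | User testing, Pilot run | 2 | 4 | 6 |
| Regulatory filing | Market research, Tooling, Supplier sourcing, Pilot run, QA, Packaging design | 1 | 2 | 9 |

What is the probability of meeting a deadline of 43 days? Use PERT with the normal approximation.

te_Market research = (2 + 4·3 + 10)/6 = 24/6 = 4; σ²_Market research = ((10−2)/6)² = 1.778
te_Concept design = (1 + 4·3 + 5)/6 = 18/6 = 3; σ²_Concept design = ((5−1)/6)² = 0.444
te_Prototype build = (6 + 4·7 + 20)/6 = 54/6 = 9; σ²_Prototype build = ((20−6)/6)² = 5.444
te_User testing = (7 + 4·11 + 27)/6 = 78/6 = 13; σ²_User testing = ((27−7)/6)² = 11.111
te_Tooling = (3 + 4·9 + 15)/6 = 54/6 = 9; σ²_Tooling = ((15−3)/6)² = 4.000
te_Supplier sourcing = (12 + 4·13 + 20)/6 = 84/6 = 14; σ²_Supplier sourcing = ((20−12)/6)² = 1.778
te_Pilot run = (9 + 4·14 + 19)/6 = 84/6 = 14; σ²_Pilot run = ((19−9)/6)² = 2.778
te_QA = (9 + 4·12 + 27)/6 = 84/6 = 14; σ²_QA = ((27−9)/6)² = 9.000
te_Packaging design = (2 + 4·4 + 6)/6 = 24/6 = 4; σ²_Packaging design = ((6−2)/6)² = 0.444
te_Regulatory filing = (1 + 4·2 + 9)/6 = 18/6 = 3; σ²_Regulatory filing = ((9−1)/6)² = 1.778

Forward pass:
ES_Market research = 0; EF_Market research = 4
ES_Concept design = 0; EF_Concept design = 3
ES_Prototype build = 0; EF_Prototype build = 9
ES_User testing = max(EF_Concept design=3, EF_Prototype build=9) = 9; EF_User testing = 9+13 = 22
ES_Tooling = max(EF_Concept design=3, EF_Prototype build=9) = 9; EF_Tooling = 9+9 = 18
ES_Supplier sourcing = 22; EF_Supplier sourcing = 22+14 = 36
ES_Pilot run = 3; EF_Pilot run = 3+14 = 17
ES_QA = 18; EF_QA = 18+14 = 32
ES_Packaging design = max(EF_User testing=22, EF_Pilot run=17) = 22; EF_Packaging design = 22+4 = 26
ES_Regulatory filing = max(EF_Market research=4, EF_Tooling=18, EF_Supplier sourcing=36, EF_Pilot run=17, EF_QA=32, EF_Packaging design=26) = 36; EF_Regulatory filing = 36+3 = 39
Expected project duration μ = 39 days. Critical path: Prototype build → User testing → Supplier sourcing → Regulatory filing.

Variance along critical path = 5.444 + 11.111 + 1.778 + 1.778 = 20.111; σ = √20.111 = 4.485 days.
Z = (43 − 39) / 4.485 = 0.892
P(T ≤ 43) = Φ(0.892) ≈ 0.814

0.814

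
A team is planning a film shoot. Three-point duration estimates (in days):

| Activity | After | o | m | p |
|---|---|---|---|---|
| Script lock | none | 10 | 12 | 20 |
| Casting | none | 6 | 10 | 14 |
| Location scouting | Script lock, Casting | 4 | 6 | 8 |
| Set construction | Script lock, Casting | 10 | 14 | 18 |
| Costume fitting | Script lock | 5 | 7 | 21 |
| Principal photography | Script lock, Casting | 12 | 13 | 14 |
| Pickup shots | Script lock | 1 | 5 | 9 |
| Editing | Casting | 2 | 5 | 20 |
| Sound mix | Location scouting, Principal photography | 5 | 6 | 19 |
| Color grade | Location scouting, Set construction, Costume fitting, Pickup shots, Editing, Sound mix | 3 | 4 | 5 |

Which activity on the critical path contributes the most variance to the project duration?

te_Script lock = (10 + 4·12 + 20)/6 = 78/6 = 13; σ²_Script lock = ((20−10)/6)² = 2.778
te_Casting = (6 + 4·10 + 14)/6 = 60/6 = 10; σ²_Casting = ((14−6)/6)² = 1.778
te_Location scouting = (4 + 4·6 + 8)/6 = 36/6 = 6; σ²_Location scouting = ((8−4)/6)² = 0.444
te_Set construction = (10 + 4·14 + 18)/6 = 84/6 = 14; σ²_Set construction = ((18−10)/6)² = 1.778
te_Costume fitting = (5 + 4·7 + 21)/6 = 54/6 = 9; σ²_Costume fitting = ((21−5)/6)² = 7.111
te_Principal photography = (12 + 4·13 + 14)/6 = 78/6 = 13; σ²_Principal photography = ((14−12)/6)² = 0.111
te_Pickup shots = (1 + 4·5 + 9)/6 = 30/6 = 5; σ²_Pickup shots = ((9−1)/6)² = 1.778
te_Editing = (2 + 4·5 + 20)/6 = 42/6 = 7; σ²_Editing = ((20−2)/6)² = 9.000
te_Sound mix = (5 + 4·6 + 19)/6 = 48/6 = 8; σ²_Sound mix = ((19−5)/6)² = 5.444
te_Color grade = (3 + 4·4 + 5)/6 = 24/6 = 4; σ²_Color grade = ((5−3)/6)² = 0.111

Forward pass:
ES_Script lock = 0; EF_Script lock = 13
ES_Casting = 0; EF_Casting = 10
ES_Location scouting = max(EF_Script lock=13, EF_Casting=10) = 13; EF_Location scouting = 13+6 = 19
ES_Set construction = max(EF_Script lock=13, EF_Casting=10) = 13; EF_Set construction = 13+14 = 27
ES_Costume fitting = 13; EF_Costume fitting = 13+9 = 22
ES_Principal photography = max(EF_Script lock=13, EF_Casting=10) = 13; EF_Principal photography = 13+13 = 26
ES_Pickup shots = 13; EF_Pickup shots = 13+5 = 18
ES_Editing = 10; EF_Editing = 10+7 = 17
ES_Sound mix = max(EF_Location scouting=19, EF_Principal photography=26) = 26; EF_Sound mix = 26+8 = 34
ES_Color grade = max(EF_Location scouting=19, EF_Set construction=27, EF_Costume fitting=22, EF_Pickup shots=18, EF_Editing=17, EF_Sound mix=34) = 34; EF_Color grade = 34+4 = 38
Expected project duration μ = 38 days. Critical path: Script lock → Principal photography → Sound mix → Color grade.

Variances on critical path: σ²_Script lock=2.778, σ²_Principal photography=0.111, σ²_Sound mix=5.444, σ²_Color grade=0.111.
Largest is σ²_Sound mix = 5.444.

Sound mix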